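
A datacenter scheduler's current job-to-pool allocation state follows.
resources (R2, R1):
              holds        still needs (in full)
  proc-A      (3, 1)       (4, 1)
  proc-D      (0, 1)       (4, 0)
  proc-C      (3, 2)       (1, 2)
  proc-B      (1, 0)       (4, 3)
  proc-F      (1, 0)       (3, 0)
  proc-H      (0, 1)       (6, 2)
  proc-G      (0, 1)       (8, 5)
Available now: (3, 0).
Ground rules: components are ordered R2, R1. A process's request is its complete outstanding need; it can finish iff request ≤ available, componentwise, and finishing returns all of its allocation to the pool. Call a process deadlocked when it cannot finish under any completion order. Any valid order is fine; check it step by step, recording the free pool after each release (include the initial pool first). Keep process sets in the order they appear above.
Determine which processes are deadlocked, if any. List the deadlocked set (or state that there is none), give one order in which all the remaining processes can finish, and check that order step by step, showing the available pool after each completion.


The deadlocked set is empty.
Key observation: the pool covers proc-F at once, and every later process fits after earlier releases.
A valid finishing order for the others: proc-F, proc-D, proc-A, proc-H, proc-C, proc-G, proc-B. Verifying each step:
  pool = (3, 0)
  proc-F needs (3, 0) <= (3, 0) -> finishes; pool += (1, 0) = (4, 0)
  proc-D needs (4, 0) <= (4, 0) -> finishes; pool += (0, 1) = (4, 1)
  proc-A needs (4, 1) <= (4, 1) -> finishes; pool += (3, 1) = (7, 2)
  proc-H needs (6, 2) <= (7, 2) -> finishes; pool += (0, 1) = (7, 3)
  proc-C needs (1, 2) <= (7, 3) -> finishes; pool += (3, 2) = (10, 5)
  proc-G needs (8, 5) <= (10, 5) -> finishes; pool += (0, 1) = (10, 6)
  proc-B needs (4, 3) <= (10, 6) -> finishes; pool += (1, 0) = (11, 6)


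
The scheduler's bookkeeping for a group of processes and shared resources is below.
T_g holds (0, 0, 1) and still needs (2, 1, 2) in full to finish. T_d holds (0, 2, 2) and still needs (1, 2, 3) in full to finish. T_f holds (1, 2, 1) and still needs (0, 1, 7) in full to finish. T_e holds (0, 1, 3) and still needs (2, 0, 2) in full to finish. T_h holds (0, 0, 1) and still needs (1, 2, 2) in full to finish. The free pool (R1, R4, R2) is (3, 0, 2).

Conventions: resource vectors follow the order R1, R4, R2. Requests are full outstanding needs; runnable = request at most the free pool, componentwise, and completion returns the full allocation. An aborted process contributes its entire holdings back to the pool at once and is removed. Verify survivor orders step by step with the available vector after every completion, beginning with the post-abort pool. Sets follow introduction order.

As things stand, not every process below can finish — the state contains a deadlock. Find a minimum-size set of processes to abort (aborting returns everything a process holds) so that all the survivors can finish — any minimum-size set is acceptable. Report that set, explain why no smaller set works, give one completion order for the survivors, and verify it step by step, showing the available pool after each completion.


The answer: abort T_h.
Key observation: T_f was stuck for good until T_h gave back (0, 0, 1); in the order shown it finishes at step 3.
Why nothing smaller works: aborting no one leaves the state deadlocked as given.
The survivors complete as T_e, T_g, T_f, T_d. Walking it through (starting from the post-abort pool):
  pool = (3, 0, 3)
  T_e needs (2, 0, 2) <= (3, 0, 3) -> finishes; pool += (0, 1, 3) = (3, 1, 6)
  T_g needs (2, 1, 2) <= (3, 1, 6) -> finishes; pool += (0, 0, 1) = (3, 1, 7)
  T_f needs (0, 1, 7) <= (3, 1, 7) -> finishes; pool += (1, 2, 1) = (4, 3, 8)
  T_d needs (1, 2, 3) <= (4, 3, 8) -> finishes; pool += (0, 2, 2) = (4, 5, 10)


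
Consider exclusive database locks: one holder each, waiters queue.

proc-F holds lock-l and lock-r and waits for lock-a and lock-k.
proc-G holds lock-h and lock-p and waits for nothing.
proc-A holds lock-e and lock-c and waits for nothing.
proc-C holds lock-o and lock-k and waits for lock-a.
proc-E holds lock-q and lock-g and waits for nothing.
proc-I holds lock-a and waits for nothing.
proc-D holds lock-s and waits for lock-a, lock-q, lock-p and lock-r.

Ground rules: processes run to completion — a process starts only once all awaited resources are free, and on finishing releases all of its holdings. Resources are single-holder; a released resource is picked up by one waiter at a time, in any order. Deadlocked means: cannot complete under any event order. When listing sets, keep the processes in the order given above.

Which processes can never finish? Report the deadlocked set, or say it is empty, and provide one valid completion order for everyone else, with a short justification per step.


No process is deadlocked.
Key observation: the wait graph is acyclic; completion cascades from the unblocked processes through everyone else.
A valid finishing order for the others: proc-I, proc-E, proc-G, proc-C, proc-F, proc-D, proc-A.
Step-by-step check:
  proc-I waits on nothing -> runs at once and releases lock-a
  proc-E waits on nothing -> runs at once and releases lock-q and lock-g
  proc-G waits on nothing -> runs at once and releases lock-h and lock-p
  proc-C: everything it awaited (lock-a) is free; runs, freeing lock-o and lock-k
  proc-F: everything it awaited (lock-a and lock-k) is free; runs, freeing lock-l and lock-r
  proc-D: everything it awaited (lock-a, lock-q, lock-p and lock-r) is free; runs, freeing lock-s
  proc-A waits on nothing -> runs at once and releases lock-e and lock-c


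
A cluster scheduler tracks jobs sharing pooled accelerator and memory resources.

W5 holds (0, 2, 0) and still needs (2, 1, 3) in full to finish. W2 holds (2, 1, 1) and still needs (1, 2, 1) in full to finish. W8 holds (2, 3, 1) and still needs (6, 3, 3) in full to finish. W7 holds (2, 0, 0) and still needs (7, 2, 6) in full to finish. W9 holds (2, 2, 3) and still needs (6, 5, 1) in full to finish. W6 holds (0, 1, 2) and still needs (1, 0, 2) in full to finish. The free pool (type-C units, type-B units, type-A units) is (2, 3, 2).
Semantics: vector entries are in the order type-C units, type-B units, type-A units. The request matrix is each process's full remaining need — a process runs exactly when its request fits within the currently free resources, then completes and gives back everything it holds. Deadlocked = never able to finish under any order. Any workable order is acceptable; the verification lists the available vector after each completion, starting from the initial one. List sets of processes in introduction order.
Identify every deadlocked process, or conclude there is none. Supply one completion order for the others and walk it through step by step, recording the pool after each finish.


Deadlocked set: W8, W7 and W9.
Key observation: after W2, W5, W6 complete, (4, 7, 5) is the best the pool ever gets, yet each leftover process wants more type-C units.
One completion order for the rest: W2, W5, W6. Step-by-step check:
  pool = (2, 3, 2)
  W2: need (1, 2, 1) fits (2, 3, 2); releases (2, 1, 1), pool now (4, 4, 3)
  W5: need (2, 1, 3) fits (4, 4, 3); releases (0, 2, 0), pool now (4, 6, 3)
  W6: need (1, 0, 2) fits (4, 6, 3); releases (0, 1, 2), pool now (4, 7, 5)
The stuck group stays short no matter what:
  blocked: W8 wants (6, 3, 3), pool (4, 7, 5) — not enough type-C units
  blocked: W7 wants (7, 2, 6), pool (4, 7, 5) — not enough type-C units and type-A units
  blocked: W9 wants (6, 5, 1), pool (4, 7, 5) — not enough type-C units


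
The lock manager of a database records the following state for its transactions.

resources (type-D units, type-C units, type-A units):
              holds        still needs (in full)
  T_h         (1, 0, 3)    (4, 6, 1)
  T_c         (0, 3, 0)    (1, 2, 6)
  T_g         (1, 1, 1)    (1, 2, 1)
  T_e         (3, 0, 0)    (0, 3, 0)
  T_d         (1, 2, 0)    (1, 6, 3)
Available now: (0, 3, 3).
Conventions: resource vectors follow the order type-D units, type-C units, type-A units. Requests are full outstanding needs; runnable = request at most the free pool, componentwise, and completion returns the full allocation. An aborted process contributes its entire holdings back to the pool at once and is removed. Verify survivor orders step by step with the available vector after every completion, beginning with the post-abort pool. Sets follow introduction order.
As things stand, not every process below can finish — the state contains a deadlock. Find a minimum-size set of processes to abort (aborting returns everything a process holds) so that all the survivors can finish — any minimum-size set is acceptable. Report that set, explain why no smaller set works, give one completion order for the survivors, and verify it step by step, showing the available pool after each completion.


Abort T_h.
Key observation: aborting T_h returns (1, 0, 3), and T_c — hopeless before — runs at step 1 with the returned capacity in the pool.
Minimality: the empty abort set fails — the state is deadlocked as it stands.
One survivor order: T_c, T_e, T_g, T_d. Step-by-step check (post-abort pool first):
  pool = (1, 3, 6)
  T_c needs (1, 2, 6) <= (1, 3, 6) -> finishes; pool += (0, 3, 0) = (1, 6, 6)
  T_e needs (0, 3, 0) <= (1, 6, 6) -> finishes; pool += (3, 0, 0) = (4, 6, 6)
  T_g needs (1, 2, 1) <= (4, 6, 6) -> finishes; pool += (1, 1, 1) = (5, 7, 7)
  T_d needs (1, 6, 3) <= (5, 7, 7) -> finishes; pool += (1, 2, 0) = (6, 9, 7)


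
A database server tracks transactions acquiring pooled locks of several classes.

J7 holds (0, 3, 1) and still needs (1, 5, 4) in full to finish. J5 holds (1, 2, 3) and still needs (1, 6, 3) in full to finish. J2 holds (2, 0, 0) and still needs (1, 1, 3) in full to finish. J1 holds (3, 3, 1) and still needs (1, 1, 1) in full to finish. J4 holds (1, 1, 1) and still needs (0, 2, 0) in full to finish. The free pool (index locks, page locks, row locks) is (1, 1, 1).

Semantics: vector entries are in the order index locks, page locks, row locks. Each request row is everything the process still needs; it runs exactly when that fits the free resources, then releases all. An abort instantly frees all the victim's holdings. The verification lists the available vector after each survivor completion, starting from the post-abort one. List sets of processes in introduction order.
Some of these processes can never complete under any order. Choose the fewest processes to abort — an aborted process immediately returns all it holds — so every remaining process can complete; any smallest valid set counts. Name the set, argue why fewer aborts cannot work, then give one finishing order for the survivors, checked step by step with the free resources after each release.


The answer: abort J7.
Key observation: the returned (0, 3, 1) from J7 is what brings J5 — unrunnable before, under any order — into play at step 3.
Minimality: the empty abort set fails — the state is deadlocked as it stands.
One survivor order: J1, J4, J5, J2. Step-by-step check (post-abort pool first):
  pool = (1, 4, 2)
  J1: need (1, 1, 1) fits (1, 4, 2); releases (3, 3, 1), pool now (4, 7, 3)
  J4: need (0, 2, 0) fits (4, 7, 3); releases (1, 1, 1), pool now (5, 8, 4)
  J5: need (1, 6, 3) fits (5, 8, 4); releases (1, 2, 3), pool now (6, 10, 7)
  J2: need (1, 1, 3) fits (6, 10, 7); releases (2, 0, 0), pool now (8, 10, 7)


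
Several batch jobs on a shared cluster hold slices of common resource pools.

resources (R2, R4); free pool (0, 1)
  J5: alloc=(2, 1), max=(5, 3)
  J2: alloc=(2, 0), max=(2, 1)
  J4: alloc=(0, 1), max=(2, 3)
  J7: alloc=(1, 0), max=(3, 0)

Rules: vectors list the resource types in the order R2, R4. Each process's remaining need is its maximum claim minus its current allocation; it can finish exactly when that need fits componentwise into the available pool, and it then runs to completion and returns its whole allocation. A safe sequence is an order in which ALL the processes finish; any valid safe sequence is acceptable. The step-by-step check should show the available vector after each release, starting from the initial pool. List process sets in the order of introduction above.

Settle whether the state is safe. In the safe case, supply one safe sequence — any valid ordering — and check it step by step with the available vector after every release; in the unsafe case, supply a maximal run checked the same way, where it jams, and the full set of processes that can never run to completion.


The state is UNSAFE.
Key observation: even finishing J2, J7 leaves just (3, 1) free — too little R4 for any of the remaining processes.
The run J2, J7 cannot be extended any further. Check, step by step:
  pool = (0, 1)
  J2 needs (0, 1) <= (0, 1) -> finishes; pool += (2, 0) = (2, 1)
  J7 needs (2, 0) <= (2, 1) -> finishes; pool += (1, 0) = (3, 1)
  blocked: J5 wants (3, 2), pool (3, 1) — not enough R4
  blocked: J4 wants (2, 2), pool (3, 1) — not enough R4
Processes that can never finish: J5 and J4.


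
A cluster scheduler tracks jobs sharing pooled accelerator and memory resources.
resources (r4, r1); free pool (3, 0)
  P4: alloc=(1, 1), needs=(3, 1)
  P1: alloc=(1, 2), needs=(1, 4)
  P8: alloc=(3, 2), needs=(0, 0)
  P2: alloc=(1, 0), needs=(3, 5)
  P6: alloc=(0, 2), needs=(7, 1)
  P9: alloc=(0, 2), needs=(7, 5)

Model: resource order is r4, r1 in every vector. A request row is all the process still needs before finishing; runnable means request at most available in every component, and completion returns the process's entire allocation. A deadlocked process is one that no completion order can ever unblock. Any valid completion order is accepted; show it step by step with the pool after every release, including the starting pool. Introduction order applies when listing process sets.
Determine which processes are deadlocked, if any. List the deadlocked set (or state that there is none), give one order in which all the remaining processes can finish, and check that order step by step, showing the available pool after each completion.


No process is deadlocked.
Key observation: no deadlock: P8 fits now, and the freed resources carry the rest through.
A valid finishing order for the others: P8, P4, P6, P2, P9, P1. Step-by-step check:
  pool = (3, 0)
  run P8 (needs (0, 0), free (3, 0)); after release of (3, 2) the pool is (6, 2)
  run P4 (needs (3, 1), free (6, 2)); after release of (1, 1) the pool is (7, 3)
  run P6 (needs (7, 1), free (7, 3)); after release of (0, 2) the pool is (7, 5)
  run P2 (needs (3, 5), free (7, 5)); after release of (1, 0) the pool is (8, 5)
  run P9 (needs (7, 5), free (8, 5)); after release of (0, 2) the pool is (8, 7)
  run P1 (needs (1, 4), free (8, 7)); after release of (1, 2) the pool is (9, 9)


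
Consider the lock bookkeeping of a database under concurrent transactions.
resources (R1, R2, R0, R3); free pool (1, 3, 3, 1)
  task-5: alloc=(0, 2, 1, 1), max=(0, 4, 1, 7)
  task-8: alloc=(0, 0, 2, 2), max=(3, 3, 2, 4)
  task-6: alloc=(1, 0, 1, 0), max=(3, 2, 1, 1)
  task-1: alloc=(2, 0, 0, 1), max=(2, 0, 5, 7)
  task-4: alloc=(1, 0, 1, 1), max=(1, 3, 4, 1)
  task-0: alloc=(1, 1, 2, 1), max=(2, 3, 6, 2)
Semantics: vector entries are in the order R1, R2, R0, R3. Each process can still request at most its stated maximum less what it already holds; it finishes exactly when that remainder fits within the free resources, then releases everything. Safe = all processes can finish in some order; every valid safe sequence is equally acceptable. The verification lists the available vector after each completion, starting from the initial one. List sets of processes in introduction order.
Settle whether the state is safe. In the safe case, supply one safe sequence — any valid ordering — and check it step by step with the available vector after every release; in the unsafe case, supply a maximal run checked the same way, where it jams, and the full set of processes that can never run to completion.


UNSAFE — no complete ordering exists.
Key observation: once task-4, task-0, task-6, task-8 finish, the pool peaks at (4, 4, 9, 5) — and every remaining process still needs more R3 than that.
A maximal execution: task-4, task-0, task-6, task-8 — then nothing else fits. Walking it through:
  pool = (1, 3, 3, 1)
  run task-4 (needs (0, 3, 3, 0), free (1, 3, 3, 1)); after release of (1, 0, 1, 1) the pool is (2, 3, 4, 2)
  run task-0 (needs (1, 2, 4, 1), free (2, 3, 4, 2)); after release of (1, 1, 2, 1) the pool is (3, 4, 6, 3)
  run task-6 (needs (2, 2, 0, 1), free (3, 4, 6, 3)); after release of (1, 0, 1, 0) the pool is (4, 4, 7, 3)
  run task-8 (needs (3, 3, 0, 2), free (4, 4, 7, 3)); after release of (0, 0, 2, 2) the pool is (4, 4, 9, 5)
  task-5 cannot run: need (0, 2, 0, 6) vs free (4, 4, 9, 5) (insufficient R3)
  task-1 cannot run: need (0, 0, 5, 6) vs free (4, 4, 9, 5) (insufficient R3)
Never able to finish: task-5 and task-1.


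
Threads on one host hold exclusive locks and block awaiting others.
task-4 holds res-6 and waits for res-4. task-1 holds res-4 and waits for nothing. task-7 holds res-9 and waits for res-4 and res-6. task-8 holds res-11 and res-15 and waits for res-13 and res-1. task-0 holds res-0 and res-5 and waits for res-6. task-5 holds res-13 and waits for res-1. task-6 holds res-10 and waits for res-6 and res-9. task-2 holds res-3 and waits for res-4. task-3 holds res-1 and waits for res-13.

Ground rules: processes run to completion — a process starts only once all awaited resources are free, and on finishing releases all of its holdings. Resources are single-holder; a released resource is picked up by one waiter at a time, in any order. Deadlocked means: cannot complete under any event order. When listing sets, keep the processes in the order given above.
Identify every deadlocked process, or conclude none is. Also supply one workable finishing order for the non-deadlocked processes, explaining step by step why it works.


Deadlocked: task-8, task-5 and task-3.
Key observation: nobody on the ring task-5 -> task-3 -> task-5 can start until another member finishes, which never happens; task-8 waits into the deadlock from upstream.
A valid finishing order for the others: task-1, task-2, task-4, task-7, task-6, task-0.
Walking it through:
  run task-1 (it waits on nothing); releases res-4
  task-2 waits on res-4 — all released -> runs and releases res-3
  task-4 waits on res-4 — all released -> runs and releases res-6
  task-7 waits on res-4 and res-6 — all released -> runs and releases res-9
  task-6 waits on res-6 and res-9 — all released -> runs and releases res-10
  task-0 waits on res-6 — all released -> runs and releases res-0 and res-5


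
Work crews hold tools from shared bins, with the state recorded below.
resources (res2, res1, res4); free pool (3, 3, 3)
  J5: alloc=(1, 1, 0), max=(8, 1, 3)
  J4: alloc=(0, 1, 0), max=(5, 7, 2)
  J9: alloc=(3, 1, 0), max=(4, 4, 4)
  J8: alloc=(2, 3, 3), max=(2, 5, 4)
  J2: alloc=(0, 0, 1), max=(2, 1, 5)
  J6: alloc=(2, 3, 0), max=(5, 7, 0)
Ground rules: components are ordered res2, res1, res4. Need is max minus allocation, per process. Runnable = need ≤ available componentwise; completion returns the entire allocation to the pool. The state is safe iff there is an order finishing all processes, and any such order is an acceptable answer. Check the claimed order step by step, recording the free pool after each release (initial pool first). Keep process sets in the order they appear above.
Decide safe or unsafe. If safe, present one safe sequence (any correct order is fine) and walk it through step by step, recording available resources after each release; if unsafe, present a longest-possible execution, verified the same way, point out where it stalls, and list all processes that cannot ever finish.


SAFE — a valid safe sequence is J8, J9, J6, J4, J2, J5.
Key observation: every step clears its requested resources with room to spare; the minimum clearance is 1, first at J8 — (0, 2, 1) vs (3, 3, 3) free.
Walking it through:
  pool = (3, 3, 3)
  J8 needs (0, 2, 1) <= (3, 3, 3) -> finishes; pool += (2, 3, 3) = (5, 6, 6)
  J9 needs (1, 3, 4) <= (5, 6, 6) -> finishes; pool += (3, 1, 0) = (8, 7, 6)
  J6 needs (3, 4, 0) <= (8, 7, 6) -> finishes; pool += (2, 3, 0) = (10, 10, 6)
  J4 needs (5, 6, 2) <= (10, 10, 6) -> finishes; pool += (0, 1, 0) = (10, 11, 6)
  J2 needs (2, 1, 4) <= (10, 11, 6) -> finishes; pool += (0, 0, 1) = (10, 11, 7)
  J5 needs (7, 0, 3) <= (10, 11, 7) -> finishes; pool += (1, 1, 0) = (11, 12, 7)


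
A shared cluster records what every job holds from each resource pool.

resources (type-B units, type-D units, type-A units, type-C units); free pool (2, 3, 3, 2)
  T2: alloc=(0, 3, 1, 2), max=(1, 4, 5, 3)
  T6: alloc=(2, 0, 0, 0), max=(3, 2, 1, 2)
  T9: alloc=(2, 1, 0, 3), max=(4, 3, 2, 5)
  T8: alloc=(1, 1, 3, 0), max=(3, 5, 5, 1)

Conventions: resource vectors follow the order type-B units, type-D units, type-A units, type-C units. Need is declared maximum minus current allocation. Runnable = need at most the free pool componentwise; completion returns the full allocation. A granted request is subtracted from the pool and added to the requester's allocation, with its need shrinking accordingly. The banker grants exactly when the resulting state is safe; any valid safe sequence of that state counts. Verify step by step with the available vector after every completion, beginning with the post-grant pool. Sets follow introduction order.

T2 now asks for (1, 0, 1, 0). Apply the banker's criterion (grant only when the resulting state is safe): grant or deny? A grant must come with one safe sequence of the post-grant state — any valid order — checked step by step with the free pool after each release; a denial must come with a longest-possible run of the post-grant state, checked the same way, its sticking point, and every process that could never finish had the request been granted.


GRANT: granting preserves safety; a valid post-grant sequence is T6, T9, T8, T2.
Key observation: even at the reduced pool (1, 3, 2, 2), T6 fits immediately, so safety survives the grant.
Check on the post-grant state, step by step:
  pool = (1, 3, 2, 2)
  T6: need (1, 2, 1, 2) fits (1, 3, 2, 2); releases (2, 0, 0, 0), pool now (3, 3, 2, 2)
  T9: need (2, 2, 2, 2) fits (3, 3, 2, 2); releases (2, 1, 0, 3), pool now (5, 4, 2, 5)
  T8: need (2, 4, 2, 1) fits (5, 4, 2, 5); releases (1, 1, 3, 0), pool now (6, 5, 5, 5)
  T2: need (0, 1, 3, 1) fits (6, 5, 5, 5); releases (1, 3, 2, 2), pool now (7, 8, 7, 7)


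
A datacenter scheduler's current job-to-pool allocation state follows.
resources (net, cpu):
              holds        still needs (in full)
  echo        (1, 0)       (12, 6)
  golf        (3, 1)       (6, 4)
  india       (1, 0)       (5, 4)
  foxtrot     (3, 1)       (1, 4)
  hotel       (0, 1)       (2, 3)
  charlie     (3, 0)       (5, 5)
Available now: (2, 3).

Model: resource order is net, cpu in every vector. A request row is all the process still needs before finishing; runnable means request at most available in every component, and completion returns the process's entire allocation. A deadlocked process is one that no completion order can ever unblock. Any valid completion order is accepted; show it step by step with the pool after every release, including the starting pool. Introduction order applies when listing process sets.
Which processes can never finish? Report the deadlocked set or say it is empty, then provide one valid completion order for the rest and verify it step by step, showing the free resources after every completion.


The deadlocked set is empty.
Key observation: no deadlock: hotel fits now, and the freed resources carry the rest through.
The rest can finish in the order hotel, foxtrot, india, golf, charlie, echo. Verifying each step:
  pool = (2, 3)
  run hotel (needs (2, 3), free (2, 3)); after release of (0, 1) the pool is (2, 4)
  run foxtrot (needs (1, 4), free (2, 4)); after release of (3, 1) the pool is (5, 5)
  run india (needs (5, 4), free (5, 5)); after release of (1, 0) the pool is (6, 5)
  run golf (needs (6, 4), free (6, 5)); after release of (3, 1) the pool is (9, 6)
  run charlie (needs (5, 5), free (9, 6)); after release of (3, 0) the pool is (12, 6)
  run echo (needs (12, 6), free (12, 6)); after release of (1, 0) the pool is (13, 6)


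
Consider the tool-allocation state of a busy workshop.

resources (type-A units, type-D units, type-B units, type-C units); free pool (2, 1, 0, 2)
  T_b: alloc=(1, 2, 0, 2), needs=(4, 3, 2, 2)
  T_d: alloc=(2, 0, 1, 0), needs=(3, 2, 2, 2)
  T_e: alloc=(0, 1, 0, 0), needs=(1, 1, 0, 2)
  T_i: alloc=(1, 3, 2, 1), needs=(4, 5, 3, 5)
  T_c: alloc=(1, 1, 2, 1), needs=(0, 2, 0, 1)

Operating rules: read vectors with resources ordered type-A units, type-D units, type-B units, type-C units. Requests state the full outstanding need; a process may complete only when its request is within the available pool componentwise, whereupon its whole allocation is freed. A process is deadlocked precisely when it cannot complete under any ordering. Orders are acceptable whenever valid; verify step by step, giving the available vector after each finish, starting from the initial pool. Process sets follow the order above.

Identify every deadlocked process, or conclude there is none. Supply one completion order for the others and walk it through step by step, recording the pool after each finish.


Nothing here is deadlocked.
Key observation: no deadlock: T_e fits now, and the freed resources carry the rest through.
The rest can finish in the order T_e, T_c, T_d, T_b, T_i. Walking it through:
  pool = (2, 1, 0, 2)
  T_e: need (1, 1, 0, 2) fits (2, 1, 0, 2); releases (0, 1, 0, 0), pool now (2, 2, 0, 2)
  T_c: need (0, 2, 0, 1) fits (2, 2, 0, 2); releases (1, 1, 2, 1), pool now (3, 3, 2, 3)
  T_d: need (3, 2, 2, 2) fits (3, 3, 2, 3); releases (2, 0, 1, 0), pool now (5, 3, 3, 3)
  T_b: need (4, 3, 2, 2) fits (5, 3, 3, 3); releases (1, 2, 0, 2), pool now (6, 5, 3, 5)
  T_i: need (4, 5, 3, 5) fits (6, 5, 3, 5); releases (1, 3, 2, 1), pool now (7, 8, 5, 6)


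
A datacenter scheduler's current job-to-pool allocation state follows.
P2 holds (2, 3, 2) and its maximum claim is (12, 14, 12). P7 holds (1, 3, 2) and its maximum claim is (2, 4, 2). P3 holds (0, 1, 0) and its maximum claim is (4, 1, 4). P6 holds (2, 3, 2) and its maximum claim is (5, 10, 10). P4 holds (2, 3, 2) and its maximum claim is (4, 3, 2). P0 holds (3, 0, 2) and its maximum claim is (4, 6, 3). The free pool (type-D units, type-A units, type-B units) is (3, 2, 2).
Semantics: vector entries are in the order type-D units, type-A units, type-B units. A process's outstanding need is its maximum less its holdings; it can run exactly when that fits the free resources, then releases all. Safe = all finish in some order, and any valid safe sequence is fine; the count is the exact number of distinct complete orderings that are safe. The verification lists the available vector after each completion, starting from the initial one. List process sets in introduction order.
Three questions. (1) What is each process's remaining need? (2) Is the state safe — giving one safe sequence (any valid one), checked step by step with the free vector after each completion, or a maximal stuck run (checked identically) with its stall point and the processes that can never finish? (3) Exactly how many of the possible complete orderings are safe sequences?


(1) Remaining need (order type-D units, type-A units, type-B units):
  P2: (10, 11, 10)
  P7: (1, 1, 0)
  P3: (4, 0, 4)
  P6: (3, 7, 8)
  P4: (2, 0, 0)
  P0: (1, 6, 1)
(2) SAFE, for example via the order P7, P4, P0, P6, P2, P3.
Key observation: the first exact fit in this order is P6 — it needs (3, 7, 8) with (9, 8, 8) free, meeting a requested resource to the last unit.
Verifying each step:
  pool = (3, 2, 2)
  P7 needs (1, 1, 0) <= (3, 2, 2) -> finishes; pool += (1, 3, 2) = (4, 5, 4)
  P4 needs (2, 0, 0) <= (4, 5, 4) -> finishes; pool += (2, 3, 2) = (6, 8, 6)
  P0 needs (1, 6, 1) <= (6, 8, 6) -> finishes; pool += (3, 0, 2) = (9, 8, 8)
  P6 needs (3, 7, 8) <= (9, 8, 8) -> finishes; pool += (2, 3, 2) = (11, 11, 10)
  P2 needs (10, 11, 10) <= (11, 11, 10) -> finishes; pool += (2, 3, 2) = (13, 14, 12)
  P3 needs (4, 0, 4) <= (13, 14, 12) -> finishes; pool += (0, 1, 0) = (13, 15, 12)
(3) Exactly 12 of the possible complete orderings are safe sequences.


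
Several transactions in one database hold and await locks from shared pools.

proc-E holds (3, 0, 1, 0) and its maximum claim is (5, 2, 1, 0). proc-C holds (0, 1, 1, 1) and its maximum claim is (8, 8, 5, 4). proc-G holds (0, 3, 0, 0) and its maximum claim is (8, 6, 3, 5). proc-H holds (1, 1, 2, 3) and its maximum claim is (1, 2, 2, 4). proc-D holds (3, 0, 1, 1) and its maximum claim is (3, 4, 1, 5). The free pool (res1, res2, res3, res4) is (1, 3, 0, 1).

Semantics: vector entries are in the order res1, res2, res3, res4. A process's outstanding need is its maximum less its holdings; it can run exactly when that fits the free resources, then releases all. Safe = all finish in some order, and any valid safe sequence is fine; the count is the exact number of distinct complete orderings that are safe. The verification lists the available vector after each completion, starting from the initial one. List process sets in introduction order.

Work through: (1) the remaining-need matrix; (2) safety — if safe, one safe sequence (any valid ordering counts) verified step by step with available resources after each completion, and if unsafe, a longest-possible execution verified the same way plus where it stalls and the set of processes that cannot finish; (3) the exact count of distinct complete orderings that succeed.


(1) Remaining need (order res1, res2, res3, res4):
  proc-E: (2, 2, 0, 0)
  proc-C: (8, 7, 4, 3)
  proc-G: (8, 3, 3, 5)
  proc-H: (0, 1, 0, 1)
  proc-D: (0, 4, 0, 4)
(2) SAFE. One safe sequence: proc-H, proc-E, proc-D, proc-G, proc-C.
Key observation: the first exact fit in this order is proc-H — it needs (0, 1, 0, 1) with (1, 3, 0, 1) free, meeting a requested resource to the last unit.
Check, step by step:
  pool = (1, 3, 0, 1)
  run proc-H (needs (0, 1, 0, 1), free (1, 3, 0, 1)); after release of (1, 1, 2, 3) the pool is (2, 4, 2, 4)
  run proc-E (needs (2, 2, 0, 0), free (2, 4, 2, 4)); after release of (3, 0, 1, 0) the pool is (5, 4, 3, 4)
  run proc-D (needs (0, 4, 0, 4), free (5, 4, 3, 4)); after release of (3, 0, 1, 1) the pool is (8, 4, 4, 5)
  run proc-G (needs (8, 3, 3, 5), free (8, 4, 4, 5)); after release of (0, 3, 0, 0) the pool is (8, 7, 4, 5)
  run proc-C (needs (8, 7, 4, 3), free (8, 7, 4, 5)); after release of (0, 1, 1, 1) the pool is (8, 8, 5, 6)
(3) Precisely 2 of the possible complete orderings are safe sequences.


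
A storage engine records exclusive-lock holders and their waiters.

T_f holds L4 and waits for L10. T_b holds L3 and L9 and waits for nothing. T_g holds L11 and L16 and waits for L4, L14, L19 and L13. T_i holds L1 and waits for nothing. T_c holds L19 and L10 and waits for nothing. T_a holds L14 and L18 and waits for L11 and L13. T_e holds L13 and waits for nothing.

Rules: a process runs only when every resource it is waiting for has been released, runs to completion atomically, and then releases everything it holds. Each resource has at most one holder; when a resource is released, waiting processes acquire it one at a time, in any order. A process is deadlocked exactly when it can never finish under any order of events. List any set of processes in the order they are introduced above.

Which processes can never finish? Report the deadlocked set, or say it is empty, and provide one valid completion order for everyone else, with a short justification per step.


Deadlocked: T_g and T_a.
Key observation: the cycle T_g -> T_a -> T_g can never break — each member waits on the next; no other process is dragged down with it.
The rest can finish in the order T_b, T_c, T_i, T_f, T_e.
Walking it through:
  T_b: no waits; runs immediately, freeing L3 and L9
  T_c: no waits; runs immediately, freeing L19 and L10
  T_i: no waits; runs immediately, freeing L1
  T_f: everything it awaited (L10) is free; runs, freeing L4
  T_e: no waits; runs immediately, freeing L13


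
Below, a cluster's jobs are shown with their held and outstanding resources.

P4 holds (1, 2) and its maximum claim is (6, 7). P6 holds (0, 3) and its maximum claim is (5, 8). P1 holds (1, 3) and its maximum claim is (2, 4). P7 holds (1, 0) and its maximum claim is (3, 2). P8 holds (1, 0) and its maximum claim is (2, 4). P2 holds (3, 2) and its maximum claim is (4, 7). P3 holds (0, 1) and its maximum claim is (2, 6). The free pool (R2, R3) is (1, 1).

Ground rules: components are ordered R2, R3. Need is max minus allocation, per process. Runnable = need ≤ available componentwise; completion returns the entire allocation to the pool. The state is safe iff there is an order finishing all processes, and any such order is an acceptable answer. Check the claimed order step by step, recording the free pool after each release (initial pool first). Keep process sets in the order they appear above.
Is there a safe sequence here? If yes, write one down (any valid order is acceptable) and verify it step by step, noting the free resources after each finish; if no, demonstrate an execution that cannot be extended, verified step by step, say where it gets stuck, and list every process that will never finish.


UNSAFE — no complete ordering exists.
Key observation: the wall is R3: completing P1, P7, P8 brings the pool only to (4, 4), and all the rest need more.
Going as far as possible: P1, P7, P8; after that, nothing fits. Verifying each step:
  pool = (1, 1)
  run P1 (needs (1, 1), free (1, 1)); after release of (1, 3) the pool is (2, 4)
  run P7 (needs (2, 2), free (2, 4)); after release of (1, 0) the pool is (3, 4)
  run P8 (needs (1, 4), free (3, 4)); after release of (1, 0) the pool is (4, 4)
  P4 still needs (5, 5) but only (4, 4) is free — short on R2 and R3
  P6 still needs (5, 5) but only (4, 4) is free — short on R2 and R3
  P2 still needs (1, 5) but only (4, 4) is free — short on R3
  P3 still needs (2, 5) but only (4, 4) is free — short on R3
Never able to finish: P4, P6, P2 and P3.


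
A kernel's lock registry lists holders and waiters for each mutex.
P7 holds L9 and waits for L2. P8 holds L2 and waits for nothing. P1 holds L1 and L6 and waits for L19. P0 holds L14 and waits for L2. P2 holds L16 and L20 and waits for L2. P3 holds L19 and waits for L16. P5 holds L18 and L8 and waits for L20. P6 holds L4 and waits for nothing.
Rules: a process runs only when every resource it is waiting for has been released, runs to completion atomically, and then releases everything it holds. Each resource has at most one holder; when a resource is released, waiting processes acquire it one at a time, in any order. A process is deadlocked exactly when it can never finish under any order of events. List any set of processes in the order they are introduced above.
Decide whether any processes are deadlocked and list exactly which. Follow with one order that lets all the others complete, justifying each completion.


No process is deadlocked.
Key observation: the wait graph is acyclic; completion cascades from the unblocked processes through everyone else.
The rest can finish in the order P8, P0, P6, P2, P5, P3, P1, P7.
Step-by-step check:
  P8 waits on nothing -> runs at once and releases L2
  run P0 (all its waits — L2 — are resolved); releases L14
  P6 waits on nothing -> runs at once and releases L4
  run P2 (all its waits — L2 — are resolved); releases L16 and L20
  run P5 (all its waits — L20 — are resolved); releases L18 and L8
  run P3 (all its waits — L16 — are resolved); releases L19
  run P1 (all its waits — L19 — are resolved); releases L1 and L6
  run P7 (all its waits — L2 — are resolved); releases L9


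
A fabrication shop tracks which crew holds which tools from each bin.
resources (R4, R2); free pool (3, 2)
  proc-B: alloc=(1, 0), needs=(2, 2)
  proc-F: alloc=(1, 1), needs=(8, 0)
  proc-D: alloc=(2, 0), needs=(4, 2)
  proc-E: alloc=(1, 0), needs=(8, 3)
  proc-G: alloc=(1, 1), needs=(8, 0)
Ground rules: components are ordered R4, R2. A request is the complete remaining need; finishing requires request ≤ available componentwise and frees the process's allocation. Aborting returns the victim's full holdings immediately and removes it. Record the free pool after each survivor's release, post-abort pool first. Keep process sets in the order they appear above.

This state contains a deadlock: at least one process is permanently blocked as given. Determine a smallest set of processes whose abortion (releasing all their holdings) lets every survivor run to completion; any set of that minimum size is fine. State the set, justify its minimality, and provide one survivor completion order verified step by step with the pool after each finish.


Minimum abort set: proc-E and proc-G.
Key observation: before aborting proc-E and proc-G, proc-F was permanently blocked — no order could ever run it; afterwards it completes at step 3.
Minimality, checking each single-abort alternative: proc-B alone leaves proc-F blocked (short on R4); proc-F alone leaves proc-E blocked (short on R4); proc-D alone leaves proc-F blocked (short on R4); proc-E alone leaves proc-F blocked (short on R4); proc-G alone leaves proc-F blocked (short on R4).
Survivors finish in the order: proc-B, proc-D, proc-F. Step-by-step check (pool after the aborts first):
  pool = (5, 3)
  run proc-B (needs (2, 2), free (5, 3)); after release of (1, 0) the pool is (6, 3)
  run proc-D (needs (4, 2), free (6, 3)); after release of (2, 0) the pool is (8, 3)
  run proc-F (needs (8, 0), free (8, 3)); after release of (1, 1) the pool is (9, 4)


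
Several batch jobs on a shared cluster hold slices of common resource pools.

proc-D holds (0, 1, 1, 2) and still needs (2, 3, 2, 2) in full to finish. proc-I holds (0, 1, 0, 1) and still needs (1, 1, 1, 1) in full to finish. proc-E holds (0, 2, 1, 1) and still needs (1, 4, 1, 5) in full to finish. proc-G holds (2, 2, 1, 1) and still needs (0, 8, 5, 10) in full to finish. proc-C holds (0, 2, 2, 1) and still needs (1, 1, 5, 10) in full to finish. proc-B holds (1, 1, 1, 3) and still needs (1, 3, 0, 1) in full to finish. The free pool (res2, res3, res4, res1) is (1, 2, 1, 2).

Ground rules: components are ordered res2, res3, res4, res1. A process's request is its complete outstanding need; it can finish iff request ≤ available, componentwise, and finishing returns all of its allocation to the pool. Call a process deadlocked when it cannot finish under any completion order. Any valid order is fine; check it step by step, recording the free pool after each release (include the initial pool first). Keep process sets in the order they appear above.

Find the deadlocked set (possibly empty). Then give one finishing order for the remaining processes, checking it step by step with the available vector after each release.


The deadlocked set is proc-G and proc-C.
Key observation: proc-I, proc-B, proc-E, proc-D can finish, but then (2, 7, 4, 9) is all there is, and the blocked group's res4 demands exceed it.
A valid finishing order for the others: proc-I, proc-B, proc-E, proc-D. Walking it through:
  pool = (1, 2, 1, 2)
  proc-I needs (1, 1, 1, 1) <= (1, 2, 1, 2) -> finishes; pool += (0, 1, 0, 1) = (1, 3, 1, 3)
  proc-B needs (1, 3, 0, 1) <= (1, 3, 1, 3) -> finishes; pool += (1, 1, 1, 3) = (2, 4, 2, 6)
  proc-E needs (1, 4, 1, 5) <= (2, 4, 2, 6) -> finishes; pool += (0, 2, 1, 1) = (2, 6, 3, 7)
  proc-D needs (2, 3, 2, 2) <= (2, 6, 3, 7) -> finishes; pool += (0, 1, 1, 2) = (2, 7, 4, 9)
The stuck group stays short no matter what:
  proc-G still needs (0, 8, 5, 10) but only (2, 7, 4, 9) is free — short on res3, res4 and res1
  proc-C still needs (1, 1, 5, 10) but only (2, 7, 4, 9) is free — short on res4 and res1


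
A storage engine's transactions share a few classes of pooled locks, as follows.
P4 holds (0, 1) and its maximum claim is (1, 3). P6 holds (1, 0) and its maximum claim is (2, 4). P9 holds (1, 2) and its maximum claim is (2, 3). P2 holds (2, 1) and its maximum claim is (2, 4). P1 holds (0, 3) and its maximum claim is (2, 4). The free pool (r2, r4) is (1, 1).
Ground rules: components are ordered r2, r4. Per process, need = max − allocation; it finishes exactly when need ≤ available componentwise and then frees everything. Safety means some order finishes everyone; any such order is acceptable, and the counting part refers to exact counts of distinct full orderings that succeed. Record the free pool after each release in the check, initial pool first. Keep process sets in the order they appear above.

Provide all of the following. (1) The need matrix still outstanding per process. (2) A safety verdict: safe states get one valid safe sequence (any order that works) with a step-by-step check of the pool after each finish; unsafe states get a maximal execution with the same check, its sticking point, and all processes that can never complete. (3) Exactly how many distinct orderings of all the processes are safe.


(1) Remaining need (order r2, r4):
  P4: (1, 2)
  P6: (1, 4)
  P9: (1, 1)
  P2: (0, 3)
  P1: (2, 1)
(2) SAFE. One safe sequence: P9, P4, P1, P6, P2.
Key observation: the first exact fit in this order is P9 — it needs (1, 1) with (1, 1) free, meeting a requested resource to the last unit.
Check, step by step:
  pool = (1, 1)
  P9 needs (1, 1) <= (1, 1) -> finishes; pool += (1, 2) = (2, 3)
  P4 needs (1, 2) <= (2, 3) -> finishes; pool += (0, 1) = (2, 4)
  P1 needs (2, 1) <= (2, 4) -> finishes; pool += (0, 3) = (2, 7)
  P6 needs (1, 4) <= (2, 7) -> finishes; pool += (1, 0) = (3, 7)
  P2 needs (0, 3) <= (3, 7) -> finishes; pool += (2, 1) = (5, 8)
(3) Precisely 18 of the possible complete orderings are safe sequences.
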